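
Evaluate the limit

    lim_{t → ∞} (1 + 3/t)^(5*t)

e^(15)

Write it as [(1 + 3/t)^t]^(5) · (1 + 3/t)^(0). The bracketed term tends to e^(3) and the second factor to 1, so the limit is e^(15).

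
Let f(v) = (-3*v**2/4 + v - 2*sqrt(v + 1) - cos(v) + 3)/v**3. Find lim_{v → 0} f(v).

Substitution gives 0/0; apply L'Hôpital's rule 3 times.
After differentiating numerator and denominator 3 times the quotient is (-sin(v) - 3/(4*(v + 1)^(5/2)))/(6); at v = 0 this is -1/8.

-1/8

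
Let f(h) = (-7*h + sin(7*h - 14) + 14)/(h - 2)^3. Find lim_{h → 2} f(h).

-343/6

Direct substitution gives 0/0.
Apply L'Hôpital: lim (7*cos(7*h - 14) - 7)/(3*(h - 2)^2), still 0/0.
Apply L'Hôpital: lim (-49*sin(7*h - 14))/(6*h - 12), still 0/0.
After 3 applications of L'Hôpital's rule the quotient is (-343*cos(7*h - 14))/(6); substituting h = 2 gives -343/6.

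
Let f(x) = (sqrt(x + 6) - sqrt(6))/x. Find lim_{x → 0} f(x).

√(6)/12

Substitution gives 0/0. Multiply numerator and denominator by the conjugate √(6 + x) + √6.
The numerator becomes (6 + x) − 6 = x, so the expression simplifies to 1/(√(6 + x) + √6).
Letting x → 0 gives 1/(2√6) = √(6)/12.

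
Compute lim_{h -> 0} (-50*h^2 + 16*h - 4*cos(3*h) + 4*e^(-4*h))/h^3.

-128/3

Substitution gives 0/0; apply L'Hôpital's rule 3 times.
After differentiating numerator and denominator 3 times the quotient is (-108*sin(3*h) - 256*e^(-4*h))/(6); at h = 0 this is -128/3.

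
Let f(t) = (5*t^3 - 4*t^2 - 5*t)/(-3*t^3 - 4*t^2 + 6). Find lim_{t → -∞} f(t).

-5/3

Numerator and denominator both have degree 3.
Dividing every term by t^3, all lower-order terms vanish and the limit is the ratio of leading coefficients, 5/(-3) = -5/3.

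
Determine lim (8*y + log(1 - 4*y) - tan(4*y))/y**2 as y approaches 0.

-8

Substitution gives 0/0; apply L'Hôpital's rule 2 times.
After differentiating numerator and denominator 2 times the quotient is (-32*tan(4*y)/cos(4*y)^2 - 16/(4*y - 1)^2)/(2); at y = 0 this is -8.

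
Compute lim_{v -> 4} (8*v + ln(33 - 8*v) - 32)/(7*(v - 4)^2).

-32/7

Direct substitution gives 0/0.
Apply L'Hôpital: lim (8 - 8/(33 - 8*v))/(14*v - 56), still 0/0.
After 2 applications of L'Hôpital's rule the quotient is (-64/(33 - 8*v)^2)/(14); substituting v = 4 gives -32/7.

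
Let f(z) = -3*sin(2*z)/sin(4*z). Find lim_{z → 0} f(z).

Substitution gives 0/0.
Divide numerator and denominator by z: sin(2z)/z → 2 and sin(4z)/z → 4, so the limit is -3·2/4 = -3/2.

-3/2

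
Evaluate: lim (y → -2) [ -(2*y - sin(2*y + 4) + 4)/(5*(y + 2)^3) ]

Direct substitution gives 0/0.
Apply L'Hôpital: lim (2 - 2*cos(2*y + 4))/(-15*(y + 2)^2), still 0/0.
Apply L'Hôpital: lim (4*sin(2*y + 4))/(-30*y - 60), still 0/0.
After 3 applications of L'Hôpital's rule the quotient is (8*cos(2*y + 4))/(-30); substituting y = -2 gives -4/15.

-4/15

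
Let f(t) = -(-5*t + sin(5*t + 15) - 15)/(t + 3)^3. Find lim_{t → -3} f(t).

Direct substitution gives 0/0.
Apply L'Hôpital: lim (5*cos(5*t + 15) - 5)/(-3*(t + 3)^2), still 0/0.
Apply L'Hôpital: lim (-25*sin(5*t + 15))/(-6*t - 18), still 0/0.
After 3 applications of L'Hôpital's rule the quotient is (-125*cos(5*t + 15))/(-6); substituting t = -3 gives 125/6.

125/6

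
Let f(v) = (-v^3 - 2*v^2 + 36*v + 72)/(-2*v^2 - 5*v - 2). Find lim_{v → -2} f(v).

32/3

At v = -2 both the top and bottom vanish — a removable singularity. Factoring out (v + 2) from each leaves (36 - v^2)/(-2*v - 1), which at v = -2 equals 32/3.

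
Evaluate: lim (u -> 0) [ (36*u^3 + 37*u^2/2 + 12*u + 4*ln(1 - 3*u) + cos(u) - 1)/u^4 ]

Substitution gives 0/0 (the numerator vanishes to order 4).
Expand each term to order u^4: the coefficient of u^4 in cos(u) is 1/24 and in 4·ln(1 - 3u) is -81.
Lower-order terms cancel with the polynomial part, so the numerator is (-1943/24)·u^4 + o(u^4), and the limit is (-1943/24)/(1) = -1943/24.

-1943/24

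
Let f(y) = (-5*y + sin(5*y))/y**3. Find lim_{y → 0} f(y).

Direct substitution gives 0/0.
Apply L'Hôpital: lim (5*cos(5*y) - 5)/(3*y^2), still 0/0.
Apply L'Hôpital: lim (-25*sin(5*y))/(6*y), still 0/0.
After 3 applications of L'Hôpital's rule the quotient is (-125*cos(5*y))/(6); substituting y = 0 gives -125/6.

-125/6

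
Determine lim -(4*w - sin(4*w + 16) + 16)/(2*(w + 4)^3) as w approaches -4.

-16/3

Direct substitution gives 0/0.
Apply L'Hôpital: lim (4 - 4*cos(4*w + 16))/(-6*(w + 4)^2), still 0/0.
Apply L'Hôpital: lim (16*sin(4*w + 16))/(-12*w - 48), still 0/0.
After 3 applications of L'Hôpital's rule the quotient is (64*cos(4*w + 16))/(-12); substituting w = -4 gives -16/3.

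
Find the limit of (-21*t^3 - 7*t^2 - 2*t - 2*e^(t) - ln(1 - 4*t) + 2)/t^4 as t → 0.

767/12

Substitution gives 0/0; apply L'Hôpital's rule 4 times.
After differentiating numerator and denominator 4 times the quotient is (-2*e^(t) + 1536/(4*t - 1)^4)/(24); at t = 0 this is 767/12.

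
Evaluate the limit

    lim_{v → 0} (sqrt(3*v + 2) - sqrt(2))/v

Substitution gives 0/0. Multiply numerator and denominator by the conjugate √(2 + 3v) + √2.
The numerator becomes (2 + 3v) − 2 = 3v, so the expression simplifies to 3/(√(2 + 3v) + √2).
Letting v → 0 gives 3/(2√2) = 3*√(2)/4.

3*√(2)/4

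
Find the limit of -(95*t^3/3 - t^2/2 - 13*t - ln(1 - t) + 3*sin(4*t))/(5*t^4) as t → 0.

Substitution gives 0/0 (the numerator vanishes to order 4).
Expand each term to order t^4: the coefficient of t^4 in −ln(1 - t) is 1/4 and in 3·sin(4t) is 0.
Lower-order terms cancel with the polynomial part, so the numerator is (1/4)·t^4 + o(t^4), and the limit is (1/4)/(-5) = -1/20.

-1/20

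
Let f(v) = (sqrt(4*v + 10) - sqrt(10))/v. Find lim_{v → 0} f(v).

√(10)/5

Substitution gives 0/0. Multiply numerator and denominator by the conjugate √(10 + 4v) + √10.
The numerator becomes (10 + 4v) − 10 = 4v, so the expression simplifies to 4/(√(10 + 4v) + √10).
Letting v → 0 gives 4/(2√10) = √(10)/5.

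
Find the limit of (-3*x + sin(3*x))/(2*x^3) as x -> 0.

Direct substitution gives 0/0.
Apply L'Hôpital: lim (3*cos(3*x) - 3)/(6*x^2), still 0/0.
Apply L'Hôpital: lim (-9*sin(3*x))/(12*x), still 0/0.
After 3 applications of L'Hôpital's rule the quotient is (-27*cos(3*x))/(12); substituting x = 0 gives -9/4.

-9/4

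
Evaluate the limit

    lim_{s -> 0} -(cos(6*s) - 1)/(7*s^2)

18/7

Direct substitution gives 0/0.
Apply L'Hôpital: lim (-6*sin(6*s))/(-14*s), still 0/0.
After 2 applications of L'Hôpital's rule the quotient is (-36*cos(6*s))/(-14); substituting s = 0 gives 18/7.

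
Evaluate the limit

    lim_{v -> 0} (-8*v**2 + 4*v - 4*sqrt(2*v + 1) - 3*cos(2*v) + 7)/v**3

-2

Substitution gives 0/0 (the numerator vanishes to order 3).
Expand each term to order v^3: the coefficient of v^3 in -4·√(1 + 2v) is -2 and in -3·cos(2v) is 0.
Lower-order terms cancel with the polynomial part, so the numerator is (-2)·v^3 + o(v^3), and the limit is (-2)/(1) = -2.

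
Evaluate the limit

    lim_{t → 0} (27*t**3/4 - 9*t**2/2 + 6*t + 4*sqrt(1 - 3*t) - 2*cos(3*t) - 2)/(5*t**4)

Substitution gives 0/0; apply L'Hôpital's rule 4 times.
After differentiating numerator and denominator 4 times the quotient is (-162*cos(3*t) - 1215/(4*(1 - 3*t)^(7/2)))/(120); at t = 0 this is -621/160.

-621/160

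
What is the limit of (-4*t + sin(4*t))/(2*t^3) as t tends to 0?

-16/3

Direct substitution gives 0/0.
Apply L'Hôpital: lim (4*cos(4*t) - 4)/(6*t^2), still 0/0.
Apply L'Hôpital: lim (-16*sin(4*t))/(12*t), still 0/0.
After 3 applications of L'Hôpital's rule the quotient is (-64*cos(4*t))/(12); substituting t = 0 gives -16/3.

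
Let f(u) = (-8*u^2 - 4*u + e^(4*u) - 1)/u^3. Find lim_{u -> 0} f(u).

Direct substitution gives 0/0.
Apply L'Hôpital: lim (-16*u + 4*e^(4*u) - 4)/(3*u^2), still 0/0.
Apply L'Hôpital: lim (16*e^(4*u) - 16)/(6*u), still 0/0.
After 3 applications of L'Hôpital's rule the quotient is (64*e^(4*u))/(6); substituting u = 0 gives 32/3.

32/3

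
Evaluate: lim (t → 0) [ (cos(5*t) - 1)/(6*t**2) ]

Direct substitution gives 0/0.
Apply L'Hôpital: lim (-5*sin(5*t))/(12*t), still 0/0.
After 2 applications of L'Hôpital's rule the quotient is (-25*cos(5*t))/(12); substituting t = 0 gives -25/12.

-25/12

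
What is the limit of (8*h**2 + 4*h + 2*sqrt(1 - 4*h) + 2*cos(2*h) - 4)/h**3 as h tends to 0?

Substitution gives 0/0 (the numerator vanishes to order 3).
Expand each term to order h^3: the coefficient of h^3 in 2·√(1 - 4h) is -8 and in 2·cos(2h) is 0.
Lower-order terms cancel with the polynomial part, so the numerator is (-8)·h^3 + o(h^3), and the limit is (-8)/(1) = -8.

-8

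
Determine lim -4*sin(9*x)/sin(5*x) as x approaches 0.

-36/5

Substitution gives 0/0.
Divide numerator and denominator by x: sin(9x)/x → 9 and sin(5x)/x → 5, so the limit is -4·9/5 = -36/5.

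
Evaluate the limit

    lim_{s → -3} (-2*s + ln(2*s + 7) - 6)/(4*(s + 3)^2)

-1/2

Direct substitution gives 0/0.
Apply L'Hôpital: lim (-2 + 2/(2*s + 7))/(8*s + 24), still 0/0.
After 2 applications of L'Hôpital's rule the quotient is (-4/(2*s + 7)^2)/(8); substituting s = -3 gives -1/2.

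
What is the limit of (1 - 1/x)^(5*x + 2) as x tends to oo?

Write it as [(1 - 1/x)^x]^(5) · (1 - 1/x)^(2). The bracketed term tends to e^(-1) and the second factor to 1, so the limit is e^(-5).

e^(-5)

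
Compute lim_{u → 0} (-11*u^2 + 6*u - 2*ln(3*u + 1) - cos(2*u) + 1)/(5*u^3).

-18/5

Substitution gives 0/0 (the numerator vanishes to order 3).
Expand each term to order u^3: the coefficient of u^3 in -2·ln(1 + 3u) is -18 and in −cos(2u) is 0.
Lower-order terms cancel with the polynomial part, so the numerator is (-18)·u^3 + o(u^3), and the limit is (-18)/(5) = -18/5.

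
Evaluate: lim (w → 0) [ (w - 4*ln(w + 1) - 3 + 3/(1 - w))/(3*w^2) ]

Substitution gives 0/0; apply L'Hôpital's rule 2 times.
After differentiating numerator and denominator 2 times the quotient is (4/(w + 1)^2 - 6/(w - 1)^3)/(6); at w = 0 this is 5/3.

5/3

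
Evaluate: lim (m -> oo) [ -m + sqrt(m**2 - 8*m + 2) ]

-4

This has the form ∞ − ∞. Multiply and divide by the conjugate √(m^2 - 8*m + 2) + m.
That gives (-8m + 2) / (√(m^2 - 8*m + 2) + m).
Divide numerator and denominator by m: the limit is -8/(2·1) = -4.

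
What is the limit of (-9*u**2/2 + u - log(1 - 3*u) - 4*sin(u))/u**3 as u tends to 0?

Substitution gives 0/0; apply L'Hôpital's rule 3 times.
After differentiating numerator and denominator 3 times the quotient is (4*cos(u) - 54/(3*u - 1)^3)/(6); at u = 0 this is 29/3.

29/3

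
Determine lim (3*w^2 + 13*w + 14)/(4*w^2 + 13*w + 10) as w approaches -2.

-1/3

At w = -2 both the top and bottom vanish — a removable singularity. Factoring out (w + 2) from each leaves (3*w + 7)/(4*w + 5), which at w = -2 equals -1/3.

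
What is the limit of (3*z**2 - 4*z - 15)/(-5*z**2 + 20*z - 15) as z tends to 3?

-7/5

Since z = 3 makes numerator and denominator zero, (z - 3) divides both.
Cancelling it gives (3*z + 5)/(5 - 5*z); now plug in z = 3 to get -7/5.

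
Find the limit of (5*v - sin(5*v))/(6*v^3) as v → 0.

Direct substitution gives 0/0.
Apply L'Hôpital: lim (5 - 5*cos(5*v))/(18*v^2), still 0/0.
Apply L'Hôpital: lim (25*sin(5*v))/(36*v), still 0/0.
After 3 applications of L'Hôpital's rule the quotient is (125*cos(5*v))/(36); substituting v = 0 gives 125/36.

125/36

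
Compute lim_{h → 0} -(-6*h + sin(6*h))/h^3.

Direct substitution gives 0/0.
Apply L'Hôpital: lim (6*cos(6*h) - 6)/(-3*h^2), still 0/0.
Apply L'Hôpital: lim (-36*sin(6*h))/(-6*h), still 0/0.
After 3 applications of L'Hôpital's rule the quotient is (-216*cos(6*h))/(-6); substituting h = 0 gives 36.

36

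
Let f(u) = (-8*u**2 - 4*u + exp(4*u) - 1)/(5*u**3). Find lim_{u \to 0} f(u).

32/15

Direct substitution gives 0/0.
Apply L'Hôpital: lim (-16*u + 4*e^(4*u) - 4)/(15*u^2), still 0/0.
Apply L'Hôpital: lim (16*e^(4*u) - 16)/(30*u), still 0/0.
After 3 applications of L'Hôpital's rule the quotient is (64*e^(4*u))/(30); substituting u = 0 gives 32/15.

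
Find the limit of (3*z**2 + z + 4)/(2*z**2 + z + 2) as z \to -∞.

Numerator and denominator both have degree 2.
Dividing every term by z^2, all lower-order terms vanish and the limit is the ratio of leading coefficients, 3/(2) = 3/2.

3/2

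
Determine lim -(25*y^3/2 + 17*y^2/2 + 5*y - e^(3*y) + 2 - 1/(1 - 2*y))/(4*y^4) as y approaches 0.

155/32

Substitution gives 0/0; apply L'Hôpital's rule 4 times.
After differentiating numerator and denominator 4 times the quotient is (-81*e^(3*y) + 384/(2*y - 1)^5)/(-96); at y = 0 this is 155/32.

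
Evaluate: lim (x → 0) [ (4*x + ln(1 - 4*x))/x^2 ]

-8

Direct substitution gives 0/0.
Apply L'Hôpital: lim (4 - 4/(1 - 4*x))/(2*x), still 0/0.
After 2 applications of L'Hôpital's rule the quotient is (-16/(1 - 4*x)^2)/(2); substituting x = 0 gives -8.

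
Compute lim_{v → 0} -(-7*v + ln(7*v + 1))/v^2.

49/2

Direct substitution gives 0/0.
Apply L'Hôpital: lim (-7 + 7/(7*v + 1))/(-2*v), still 0/0.
After 2 applications of L'Hôpital's rule the quotient is (-49/(7*v + 1)^2)/(-2); substituting v = 0 gives 49/2.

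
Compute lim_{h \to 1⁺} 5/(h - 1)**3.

∞

As h → 1⁺, (h - 1) → 0⁺, so (h - 1)^3 → 0⁺ and 5/(h - 1)^3 → ∞.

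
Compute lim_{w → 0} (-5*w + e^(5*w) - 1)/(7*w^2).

Direct substitution gives 0/0.
Apply L'Hôpital: lim (5*e^(5*w) - 5)/(14*w), still 0/0.
After 2 applications of L'Hôpital's rule the quotient is (25*e^(5*w))/(14); substituting w = 0 gives 25/14.

25/14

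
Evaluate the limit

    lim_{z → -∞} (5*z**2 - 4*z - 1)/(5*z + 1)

-∞

The numerator has higher degree (2 > 1); the quotient behaves like (5/(5))·z^1 for large |z|.
As z → −∞ this diverges to -∞.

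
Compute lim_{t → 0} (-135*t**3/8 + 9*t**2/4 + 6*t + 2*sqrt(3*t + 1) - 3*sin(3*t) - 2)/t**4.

-405/64

Substitution gives 0/0 (the numerator vanishes to order 4).
Expand each term to order t^4: the coefficient of t^4 in -3·sin(3t) is 0 and in 2·√(1 + 3t) is -405/64.
Lower-order terms cancel with the polynomial part, so the numerator is (-405/64)·t^4 + o(t^4), and the limit is (-405/64)/(1) = -405/64.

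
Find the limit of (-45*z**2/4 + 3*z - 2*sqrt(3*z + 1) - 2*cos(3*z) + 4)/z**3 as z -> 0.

-27/8

Substitution gives 0/0 (the numerator vanishes to order 3).
Expand each term to order z^3: the coefficient of z^3 in -2·√(1 + 3z) is -27/8 and in -2·cos(3z) is 0.
Lower-order terms cancel with the polynomial part, so the numerator is (-27/8)·z^3 + o(z^3), and the limit is (-27/8)/(1) = -27/8.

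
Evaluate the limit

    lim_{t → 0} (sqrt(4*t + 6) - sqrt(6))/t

√(6)/3

Substitution gives 0/0. Multiply numerator and denominator by the conjugate √(6 + 4t) + √6.
The numerator becomes (6 + 4t) − 6 = 4t, so the expression simplifies to 4/(√(6 + 4t) + √6).
Letting t → 0 gives 4/(2√6) = √(6)/3.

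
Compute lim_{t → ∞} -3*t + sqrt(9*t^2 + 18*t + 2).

3

An ∞ − ∞ form. Rationalising with the conjugate, the difference becomes (18t + 2) / (√(9*t^2 + 18*t + 2) + 3t).
For large t the denominator behaves like 2·3t, so the quotient tends to 18/6 = 3.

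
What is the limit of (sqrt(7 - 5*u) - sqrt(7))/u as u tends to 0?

A 0/0 form; rationalise with √(7 - 5u) + √7. This collapses the numerator to -5u, leaving -5/(√(7 - 5u) + √7) → -5/(2√7) = -5*√(7)/14.

-5*√(7)/14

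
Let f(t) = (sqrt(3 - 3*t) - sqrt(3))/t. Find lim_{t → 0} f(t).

-√(3)/2

Substitution gives 0/0. Multiply numerator and denominator by the conjugate √(3 - 3t) + √3.
The numerator becomes (3 - 3t) − 3 = -3t, so the expression simplifies to -3/(√(3 - 3t) + √3).
Letting t → 0 gives -3/(2√3) = -√(3)/2.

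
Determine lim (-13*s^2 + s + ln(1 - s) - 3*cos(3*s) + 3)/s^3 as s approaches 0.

-1/3

Substitution gives 0/0 (the numerator vanishes to order 3).
Expand each term to order s^3: the coefficient of s^3 in ln(1 - s) is -1/3 and in -3·cos(3s) is 0.
Lower-order terms cancel with the polynomial part, so the numerator is (-1/3)·s^3 + o(s^3), and the limit is (-1/3)/(1) = -1/3.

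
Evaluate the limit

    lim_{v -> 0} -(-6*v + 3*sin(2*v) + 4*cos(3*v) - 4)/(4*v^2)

9/2

Substitution gives 0/0; apply L'Hôpital's rule 2 times.
After differentiating numerator and denominator 2 times the quotient is (-12*sin(2*v) - 36*cos(3*v))/(-8); at v = 0 this is 9/2.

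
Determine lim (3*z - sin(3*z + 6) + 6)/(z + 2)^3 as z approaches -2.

9/2

Direct substitution gives 0/0.
Apply L'Hôpital: lim (3 - 3*cos(3*z + 6))/(3*(z + 2)^2), still 0/0.
Apply L'Hôpital: lim (9*sin(3*z + 6))/(6*z + 12), still 0/0.
After 3 applications of L'Hôpital's rule the quotient is (27*cos(3*z + 6))/(6); substituting z = -2 gives 9/2.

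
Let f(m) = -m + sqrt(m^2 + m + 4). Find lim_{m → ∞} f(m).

1/2

An ∞ − ∞ form. Rationalising with the conjugate, the difference becomes (m + 4) / (√(m^2 + m + 4) + m).
For large m the denominator behaves like 2·m, so the quotient tends to 1/2 = 1/2.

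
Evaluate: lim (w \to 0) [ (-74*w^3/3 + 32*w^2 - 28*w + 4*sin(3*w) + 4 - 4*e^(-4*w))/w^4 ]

Substitution gives 0/0 (the numerator vanishes to order 4).
Expand each term to order w^4: the coefficient of w^4 in 4·sin(3w) is 0 and in -4·e^(-4w) is -128/3.
Lower-order terms cancel with the polynomial part, so the numerator is (-128/3)·w^4 + o(w^4), and the limit is (-128/3)/(1) = -128/3.

-128/3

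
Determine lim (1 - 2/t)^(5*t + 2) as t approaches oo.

e^(-10)

Let L be the limit and take ln: ln L = lim (5t + 2)·ln(1 - 2/t) = lim (5t + 2)·(-2/t + O(1/t²)) = -10.
Hence L = e^(-10).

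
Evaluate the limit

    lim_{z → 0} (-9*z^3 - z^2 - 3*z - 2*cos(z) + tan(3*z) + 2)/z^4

Substitution gives 0/0; apply L'Hôpital's rule 4 times.
After differentiating numerator and denominator 4 times the quotient is (-2*cos(z) + 1944*tan(3*z)^5 + 3240*tan(3*z)^3 + 1296*tan(3*z))/(24); at z = 0 this is -1/12.

-1/12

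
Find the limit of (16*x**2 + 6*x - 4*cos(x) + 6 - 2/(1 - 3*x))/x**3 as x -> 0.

Substitution gives 0/0; apply L'Hôpital's rule 3 times.
After differentiating numerator and denominator 3 times the quotient is (-4*sin(x) - 324/(3*x - 1)^4)/(6); at x = 0 this is -54.

-54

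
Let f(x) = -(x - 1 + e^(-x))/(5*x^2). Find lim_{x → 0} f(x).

-1/10

Direct substitution gives 0/0.
Apply L'Hôpital: lim (1 - e^(-x))/(-10*x), still 0/0.
After 2 applications of L'Hôpital's rule the quotient is (e^(-x))/(-10); substituting x = 0 gives -1/10.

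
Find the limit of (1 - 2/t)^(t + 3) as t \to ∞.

e^(-2)

Let L be the limit and take ln: ln L = lim (t + 3)·ln(1 - 2/t) = lim (t + 3)·(-2/t + O(1/t²)) = -2.
Hence L = e^(-2).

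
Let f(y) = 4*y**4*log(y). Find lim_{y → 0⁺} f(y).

This is a 0·(−∞) form. Rewrite as 4·ln(y) / y^(−4) and apply L'Hôpital:
the derivative quotient is 4·(1/y) / (−4·y^(−5)) = (-4/4)·y^4 → 0.

0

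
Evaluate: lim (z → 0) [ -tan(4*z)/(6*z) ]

-2/3

Substitution gives 0/0.
Since tan(u)/u → 1 as u → 0, tan(4z)/(4z) → 1 and the limit is 4/(-6) = -2/3.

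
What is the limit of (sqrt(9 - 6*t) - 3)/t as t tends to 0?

Substitution gives 0/0. Multiply numerator and denominator by the conjugate √(9 - 6t) + √9.
The numerator becomes (9 - 6t) − 9 = -6t, so the expression simplifies to -6/(√(9 - 6t) + √9).
Letting t → 0 gives -6/(2√9) = -1.

-1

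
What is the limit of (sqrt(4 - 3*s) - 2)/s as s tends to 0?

Substitution gives 0/0. Multiply numerator and denominator by the conjugate √(4 - 3s) + √4.
The numerator becomes (4 - 3s) − 4 = -3s, so the expression simplifies to -3/(√(4 - 3s) + √4).
Letting s → 0 gives -3/(2√4) = -3/4.

-3/4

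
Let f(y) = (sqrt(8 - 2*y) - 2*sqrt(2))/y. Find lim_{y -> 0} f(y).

A 0/0 form; rationalise with √(8 - 2y) + √8. This collapses the numerator to -2y, leaving -2/(√(8 - 2y) + √8) → -2/(2√8) = -√(2)/4.

-√(2)/4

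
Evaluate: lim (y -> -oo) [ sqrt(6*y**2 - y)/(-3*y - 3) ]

√(6)/3

For large |y|, √(6*y^2 - y) ≈ √6·|y| and the denominator ≈ -3y.
Since y → −∞, |y| = −y, giving −√6/(-3) = √(6)/3.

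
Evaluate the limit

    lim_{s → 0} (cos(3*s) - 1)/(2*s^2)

-9/4

Direct substitution gives 0/0.
Apply L'Hôpital: lim (-3*sin(3*s))/(4*s), still 0/0.
After 2 applications of L'Hôpital's rule the quotient is (-9*cos(3*s))/(4); substituting s = 0 gives -9/4.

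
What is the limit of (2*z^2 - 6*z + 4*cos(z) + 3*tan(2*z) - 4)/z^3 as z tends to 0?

Substitution gives 0/0 (the numerator vanishes to order 3).
Expand each term to order z^3: the coefficient of z^3 in 3·tan(2z) is 8 and in 4·cos(z) is 0.
Lower-order terms cancel with the polynomial part, so the numerator is (8)·z^3 + o(z^3), and the limit is (8)/(1) = 8.

8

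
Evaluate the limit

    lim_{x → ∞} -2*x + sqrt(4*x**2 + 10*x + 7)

5/2

An ∞ − ∞ form. Rationalising with the conjugate, the difference becomes (10x + 7) / (√(4*x^2 + 10*x + 7) + 2x).
For large x the denominator behaves like 2·2x, so the quotient tends to 10/4 = 5/2.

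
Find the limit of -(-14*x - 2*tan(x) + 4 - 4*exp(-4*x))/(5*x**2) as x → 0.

Substitution gives 0/0; apply L'Hôpital's rule 2 times.
After differentiating numerator and denominator 2 times the quotient is (-4*sin(x)/cos(x)^3 - 64*e^(-4*x))/(-10); at x = 0 this is 32/5.

32/5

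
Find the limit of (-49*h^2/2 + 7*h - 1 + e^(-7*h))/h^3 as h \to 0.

-343/6

Direct substitution gives 0/0.
Apply L'Hôpital: lim (-49*h + 7 - 7*e^(-7*h))/(3*h^2), still 0/0.
Apply L'Hôpital: lim (-49 + 49*e^(-7*h))/(6*h), still 0/0.
After 3 applications of L'Hôpital's rule the quotient is (-343*e^(-7*h))/(6); substituting h = 0 gives -343/6.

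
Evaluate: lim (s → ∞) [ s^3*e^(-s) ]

Write as s^3/e^{1s}, an ∞/∞ form.
Exponential growth dominates any polynomial, so repeated L'Hôpital (or the standard result) gives 0.

0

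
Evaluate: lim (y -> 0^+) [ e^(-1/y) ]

0

As y → 0⁺, -1/(y) → −∞, so e^(-1/(y)) → 0.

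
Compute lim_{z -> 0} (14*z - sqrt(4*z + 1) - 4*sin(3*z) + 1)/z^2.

Substitution gives 0/0 (the numerator vanishes to order 2).
Expand each term to order z^2: the coefficient of z^2 in −√(1 + 4z) is 2 and in -4·sin(3z) is 0.
Lower-order terms cancel with the polynomial part, so the numerator is (2)·z^2 + o(z^2), and the limit is (2)/(1) = 2.

2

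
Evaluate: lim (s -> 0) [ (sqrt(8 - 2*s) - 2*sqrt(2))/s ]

-√(2)/4

Substitution gives 0/0. Multiply numerator and denominator by the conjugate √(8 - 2s) + √8.
The numerator becomes (8 - 2s) − 8 = -2s, so the expression simplifies to -2/(√(8 - 2s) + √8).
Letting s → 0 gives -2/(2√8) = -√(2)/4.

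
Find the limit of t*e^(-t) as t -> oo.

Write as t^1/e^{1t}, an ∞/∞ form.
Exponential growth dominates any polynomial, so repeated L'Hôpital (or the standard result) gives 0.

0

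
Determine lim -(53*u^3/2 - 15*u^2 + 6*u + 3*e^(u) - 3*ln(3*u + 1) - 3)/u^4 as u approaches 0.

-487/8

Substitution gives 0/0; apply L'Hôpital's rule 4 times.
After differentiating numerator and denominator 4 times the quotient is (3*e^(u) + 1458/(3*u + 1)^4)/(-24); at u = 0 this is -487/8.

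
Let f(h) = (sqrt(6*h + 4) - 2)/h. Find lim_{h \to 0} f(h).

Substitution gives 0/0. Multiply numerator and denominator by the conjugate √(4 + 6h) + √4.
The numerator becomes (4 + 6h) − 4 = 6h, so the expression simplifies to 6/(√(4 + 6h) + √4).
Letting h → 0 gives 6/(2√4) = 3/2.

3/2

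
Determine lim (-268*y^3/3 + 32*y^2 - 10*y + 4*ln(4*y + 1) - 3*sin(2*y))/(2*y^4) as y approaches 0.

Substitution gives 0/0 (the numerator vanishes to order 4).
Expand each term to order y^4: the coefficient of y^4 in 4·ln(1 + 4y) is -256 and in -3·sin(2y) is 0.
Lower-order terms cancel with the polynomial part, so the numerator is (-256)·y^4 + o(y^4), and the limit is (-256)/(2) = -128.

-128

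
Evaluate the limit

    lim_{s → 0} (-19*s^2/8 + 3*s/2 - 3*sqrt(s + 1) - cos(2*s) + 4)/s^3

-3/16

Substitution gives 0/0 (the numerator vanishes to order 3).
Expand each term to order s^3: the coefficient of s^3 in -3·√(1 + s) is -3/16 and in −cos(2s) is 0.
Lower-order terms cancel with the polynomial part, so the numerator is (-3/16)·s^3 + o(s^3), and the limit is (-3/16)/(1) = -3/16.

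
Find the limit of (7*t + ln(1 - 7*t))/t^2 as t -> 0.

Direct substitution gives 0/0.
Apply L'Hôpital: lim (7 - 7/(1 - 7*t))/(2*t), still 0/0.
After 2 applications of L'Hôpital's rule the quotient is (-49/(1 - 7*t)^2)/(2); substituting t = 0 gives -49/2.

-49/2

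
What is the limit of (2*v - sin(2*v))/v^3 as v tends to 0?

Direct substitution gives 0/0.
Apply L'Hôpital: lim (2 - 2*cos(2*v))/(3*v^2), still 0/0.
Apply L'Hôpital: lim (4*sin(2*v))/(6*v), still 0/0.
After 3 applications of L'Hôpital's rule the quotient is (8*cos(2*v))/(6); substituting v = 0 gives 4/3.

4/3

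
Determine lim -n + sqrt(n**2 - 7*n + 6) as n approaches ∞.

An ∞ − ∞ form. Rationalising with the conjugate, the difference becomes (-7n + 6) / (√(n^2 - 7*n + 6) + n).
For large n the denominator behaves like 2·n, so the quotient tends to -7/2 = -7/2.

-7/2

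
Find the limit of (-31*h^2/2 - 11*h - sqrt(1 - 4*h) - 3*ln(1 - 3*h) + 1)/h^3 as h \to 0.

31

Substitution gives 0/0; apply L'Hôpital's rule 3 times.
After differentiating numerator and denominator 3 times the quotient is (-162/(3*h - 1)^3 + 24/(1 - 4*h)^(5/2))/(6); at h = 0 this is 31.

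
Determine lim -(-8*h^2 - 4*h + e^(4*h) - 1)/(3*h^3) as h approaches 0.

Direct substitution gives 0/0.
Apply L'Hôpital: lim (-16*h + 4*e^(4*h) - 4)/(-9*h^2), still 0/0.
Apply L'Hôpital: lim (16*e^(4*h) - 16)/(-18*h), still 0/0.
After 3 applications of L'Hôpital's rule the quotient is (64*e^(4*h))/(-18); substituting h = 0 gives -32/9.

-32/9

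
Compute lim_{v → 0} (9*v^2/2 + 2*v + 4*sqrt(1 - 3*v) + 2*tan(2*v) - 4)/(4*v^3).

Substitution gives 0/0 (the numerator vanishes to order 3).
Expand each term to order v^3: the coefficient of v^3 in 4·√(1 - 3v) is -27/4 and in 2·tan(2v) is 16/3.
Lower-order terms cancel with the polynomial part, so the numerator is (-17/12)·v^3 + o(v^3), and the limit is (-17/12)/(4) = -17/48.

-17/48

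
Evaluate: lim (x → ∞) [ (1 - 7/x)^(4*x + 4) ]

e^(-28)

Write it as [(1 - 7/x)^x]^(4) · (1 - 7/x)^(4). The bracketed term tends to e^(-7) and the second factor to 1, so the limit is e^(-28).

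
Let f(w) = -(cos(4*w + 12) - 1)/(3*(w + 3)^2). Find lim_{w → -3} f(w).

8/3

Direct substitution gives 0/0.
Apply L'Hôpital: lim (-4*sin(4*w + 12))/(-6*w - 18), still 0/0.
After 2 applications of L'Hôpital's rule the quotient is (-16*cos(4*w + 12))/(-6); substituting w = -3 gives 8/3.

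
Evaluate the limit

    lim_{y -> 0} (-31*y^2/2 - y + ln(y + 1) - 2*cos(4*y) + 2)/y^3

1/3

Substitution gives 0/0; apply L'Hôpital's rule 3 times.
After differentiating numerator and denominator 3 times the quotient is (-128*sin(4*y) + 2/(y + 1)^3)/(6); at y = 0 this is 1/3.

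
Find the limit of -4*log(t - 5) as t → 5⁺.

∞

As t → 5⁺, t - 5 → 0⁺ and ln(t - 5) → −∞.
Multiplying by -4 gives ∞.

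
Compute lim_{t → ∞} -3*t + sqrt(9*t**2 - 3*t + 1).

An ∞ − ∞ form. Rationalising with the conjugate, the difference becomes (-3t + 1) / (√(9*t^2 - 3*t + 1) + 3t).
For large t the denominator behaves like 2·3t, so the quotient tends to -3/6 = -1/2.

-1/2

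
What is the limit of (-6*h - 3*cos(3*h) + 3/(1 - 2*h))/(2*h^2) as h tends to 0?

Substitution gives 0/0 (the numerator vanishes to order 2).
Expand each term to order h^2: the coefficient of h^2 in 3·1/(1 - 2h) is 12 and in -3·cos(3h) is 27/2.
Lower-order terms cancel with the polynomial part, so the numerator is (51/2)·h^2 + o(h^2), and the limit is (51/2)/(2) = 51/4.

51/4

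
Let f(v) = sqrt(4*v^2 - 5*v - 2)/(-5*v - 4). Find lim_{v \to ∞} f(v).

-2/5

For large |v|, √(4*v^2 - 5*v - 2) ≈ √4·|v| and the denominator ≈ -5v.
Since v → +∞, |v| = v, giving √4/(-5) = -2/5.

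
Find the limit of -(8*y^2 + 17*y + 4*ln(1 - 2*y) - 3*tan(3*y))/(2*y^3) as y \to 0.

113/6

Substitution gives 0/0; apply L'Hôpital's rule 3 times.
After differentiating numerator and denominator 3 times the quotient is (2*(324*(2*y - 1)^3*(cos(6*y) - 2)/(cos(6*y) + 1)^2 + 32)/(2*y - 1)^3)/(-12); at y = 0 this is 113/6.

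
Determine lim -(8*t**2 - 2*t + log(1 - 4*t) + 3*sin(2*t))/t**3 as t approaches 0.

Substitution gives 0/0 (the numerator vanishes to order 3).
Expand each term to order t^3: the coefficient of t^3 in 3·sin(2t) is -4 and in ln(1 - 4t) is -64/3.
Lower-order terms cancel with the polynomial part, so the numerator is (-76/3)·t^3 + o(t^3), and the limit is (-76/3)/(-1) = 76/3.

76/3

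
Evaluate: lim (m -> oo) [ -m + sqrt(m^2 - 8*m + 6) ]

This has the form ∞ − ∞. Multiply and divide by the conjugate √(m^2 - 8*m + 6) + m.
That gives (-8m + 6) / (√(m^2 - 8*m + 6) + m).
Divide numerator and denominator by m: the limit is -8/(2·1) = -4.

-4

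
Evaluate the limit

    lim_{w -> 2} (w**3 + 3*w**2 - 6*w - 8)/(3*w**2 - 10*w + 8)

9

At w = 2 both the top and bottom vanish — a removable singularity. Factoring out (w - 2) from each leaves (w^2 + 5*w + 4)/(3*w - 4), which at w = 2 equals 9.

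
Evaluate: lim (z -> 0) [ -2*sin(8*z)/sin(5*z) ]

Substitution gives 0/0.
Divide numerator and denominator by z: sin(8z)/z → 8 and sin(5z)/z → 5, so the limit is -2·8/5 = -16/5.

-16/5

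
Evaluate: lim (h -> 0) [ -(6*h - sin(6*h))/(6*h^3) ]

-6

Direct substitution gives 0/0.
Apply L'Hôpital: lim (6 - 6*cos(6*h))/(-18*h^2), still 0/0.
Apply L'Hôpital: lim (36*sin(6*h))/(-36*h), still 0/0.
After 3 applications of L'Hôpital's rule the quotient is (216*cos(6*h))/(-36); substituting h = 0 gives -6.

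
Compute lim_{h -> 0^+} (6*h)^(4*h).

1

Base → 0⁺ and exponent → 0⁺: a 0^0 form.
Take logs: 4h·ln(6h). This is 0·(−∞); rewriting as ln(6h)/(1/(4h)) and applying L'Hôpital gives 0.
Hence the limit is e^0 = 1.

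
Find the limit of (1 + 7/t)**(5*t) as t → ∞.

e^(35)

Let L be the limit and take ln: ln L = lim (5t)·ln(1 + 7/t) = lim (5t)·(7/t + O(1/t²)) = 35.
Hence L = e^(35).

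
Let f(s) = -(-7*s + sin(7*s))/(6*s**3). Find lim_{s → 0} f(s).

343/36

Direct substitution gives 0/0.
Apply L'Hôpital: lim (7*cos(7*s) - 7)/(-18*s^2), still 0/0.
Apply L'Hôpital: lim (-49*sin(7*s))/(-36*s), still 0/0.
After 3 applications of L'Hôpital's rule the quotient is (-343*cos(7*s))/(-36); substituting s = 0 gives 343/36.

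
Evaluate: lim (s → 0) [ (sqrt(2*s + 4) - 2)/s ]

A 0/0 form; rationalise with √(4 + 2s) + √4. This collapses the numerator to 2s, leaving 2/(√(4 + 2s) + √4) → 2/(2√4) = 1/2.

1/2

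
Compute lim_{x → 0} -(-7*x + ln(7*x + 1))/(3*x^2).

Direct substitution gives 0/0.
Apply L'Hôpital: lim (-7 + 7/(7*x + 1))/(-6*x), still 0/0.
After 2 applications of L'Hôpital's rule the quotient is (-49/(7*x + 1)^2)/(-6); substituting x = 0 gives 49/6.

49/6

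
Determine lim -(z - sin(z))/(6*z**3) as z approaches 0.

-1/36

Direct substitution gives 0/0.
Apply L'Hôpital: lim (1 - cos(z))/(-18*z^2), still 0/0.
Apply L'Hôpital: lim (sin(z))/(-36*z), still 0/0.
After 3 applications of L'Hôpital's rule the quotient is (cos(z))/(-36); substituting z = 0 gives -1/36.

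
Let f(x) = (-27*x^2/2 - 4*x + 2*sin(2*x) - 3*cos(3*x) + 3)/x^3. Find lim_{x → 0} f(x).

Substitution gives 0/0; apply L'Hôpital's rule 3 times.
After differentiating numerator and denominator 3 times the quotient is (-81*sin(3*x) - 16*cos(2*x))/(6); at x = 0 this is -8/3.

-8/3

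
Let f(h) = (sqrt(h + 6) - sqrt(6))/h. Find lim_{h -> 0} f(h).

√(6)/12

Substitution gives 0/0. Multiply numerator and denominator by the conjugate √(6 + h) + √6.
The numerator becomes (6 + h) − 6 = h, so the expression simplifies to 1/(√(6 + h) + √6).
Letting h → 0 gives 1/(2√6) = √(6)/12.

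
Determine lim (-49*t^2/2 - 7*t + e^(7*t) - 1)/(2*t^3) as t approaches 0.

343/12

Direct substitution gives 0/0.
Apply L'Hôpital: lim (-49*t + 7*e^(7*t) - 7)/(6*t^2), still 0/0.
Apply L'Hôpital: lim (49*e^(7*t) - 49)/(12*t), still 0/0.
After 3 applications of L'Hôpital's rule the quotient is (343*e^(7*t))/(12); substituting t = 0 gives 343/12.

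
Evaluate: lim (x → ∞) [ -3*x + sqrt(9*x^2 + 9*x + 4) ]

3/2

This has the form ∞ − ∞. Multiply and divide by the conjugate √(9*x^2 + 9*x + 4) + 3x.
That gives (9x + 4) / (√(9*x^2 + 9*x + 4) + 3x).
Divide numerator and denominator by x: the limit is 9/(2·3) = 3/2.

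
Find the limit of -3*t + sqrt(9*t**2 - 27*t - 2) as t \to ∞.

This has the form ∞ − ∞. Multiply and divide by the conjugate √(9*t^2 - 27*t - 2) + 3t.
That gives (-27t - 2) / (√(9*t^2 - 27*t - 2) + 3t).
Divide numerator and denominator by t: the limit is -27/(2·3) = -9/2.

-9/2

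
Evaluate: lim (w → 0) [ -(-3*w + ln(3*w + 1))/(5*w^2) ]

Direct substitution gives 0/0.
Apply L'Hôpital: lim (-3 + 3/(3*w + 1))/(-10*w), still 0/0.
After 2 applications of L'Hôpital's rule the quotient is (-9/(3*w + 1)^2)/(-10); substituting w = 0 gives 9/10.

9/10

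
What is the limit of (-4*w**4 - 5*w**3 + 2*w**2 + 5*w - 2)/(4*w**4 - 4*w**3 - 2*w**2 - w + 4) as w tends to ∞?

Numerator and denominator both have degree 4.
Dividing every term by w^4, all lower-order terms vanish and the limit is the ratio of leading coefficients, -4/(4) = -1.

-1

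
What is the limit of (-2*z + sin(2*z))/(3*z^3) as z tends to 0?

-4/9

Direct substitution gives 0/0.
Apply L'Hôpital: lim (2*cos(2*z) - 2)/(9*z^2), still 0/0.
Apply L'Hôpital: lim (-4*sin(2*z))/(18*z), still 0/0.
After 3 applications of L'Hôpital's rule the quotient is (-8*cos(2*z))/(18); substituting z = 0 gives -4/9.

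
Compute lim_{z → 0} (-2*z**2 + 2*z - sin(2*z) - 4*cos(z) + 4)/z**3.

4/3

Substitution gives 0/0; apply L'Hôpital's rule 3 times.
After differentiating numerator and denominator 3 times the quotient is (-4*sin(z) + 8*cos(2*z))/(6); at z = 0 this is 4/3.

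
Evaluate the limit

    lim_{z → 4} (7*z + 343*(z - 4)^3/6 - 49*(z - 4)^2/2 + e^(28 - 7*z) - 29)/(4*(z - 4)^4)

Direct substitution gives 0/0.
Apply L'Hôpital: lim (-49*z + 343*(z - 4)^2/2 - 7*e^(28 - 7*z) + 203)/(16*(z - 4)^3), still 0/0.
Apply L'Hôpital: lim (343*z + 49*e^(28 - 7*z) - 1421)/(48*(z - 4)^2), still 0/0.
Apply L'Hôpital: lim (343 - 343*e^(28 - 7*z))/(96*z - 384), still 0/0.
After 4 applications of L'Hôpital's rule the quotient is (2401*e^(28 - 7*z))/(96); substituting z = 4 gives 2401/96.

2401/96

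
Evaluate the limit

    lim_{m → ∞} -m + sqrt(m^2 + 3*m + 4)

This has the form ∞ − ∞. Multiply and divide by the conjugate √(m^2 + 3*m + 4) + m.
That gives (3m + 4) / (√(m^2 + 3*m + 4) + m).
Divide numerator and denominator by m: the limit is 3/(2·1) = 3/2.

3/2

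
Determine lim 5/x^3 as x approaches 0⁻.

-∞

As x → 0⁻, (x) → 0⁻, so (x)^3 → 0⁻ and 5/(x)^3 → -∞.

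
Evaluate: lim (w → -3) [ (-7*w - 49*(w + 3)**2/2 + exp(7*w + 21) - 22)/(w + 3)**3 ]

343/6

Direct substitution gives 0/0.
Apply L'Hôpital: lim (-49*w + 7*e^(7*w + 21) - 154)/(3*(w + 3)^2), still 0/0.
Apply L'Hôpital: lim (49*e^(7*w + 21) - 49)/(6*w + 18), still 0/0.
After 3 applications of L'Hôpital's rule the quotient is (343*e^(7*w + 21))/(6); substituting w = -3 gives 343/6.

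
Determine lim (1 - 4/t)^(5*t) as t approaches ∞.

e^(-20)

The base → 1 and the exponent → ∞: a 1^∞ form.
Take logarithms: (5t)·ln(1 - 4/t). Since ln(1+u) ~ u for small u, this behaves like (5t)·(-4/t) → -20.
So the limit is e^(-20).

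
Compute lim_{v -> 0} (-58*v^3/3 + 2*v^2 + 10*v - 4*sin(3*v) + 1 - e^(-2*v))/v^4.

Substitution gives 0/0 (the numerator vanishes to order 4).
Expand each term to order v^4: the coefficient of v^4 in -4·sin(3v) is 0 and in −e^(-2v) is -2/3.
Lower-order terms cancel with the polynomial part, so the numerator is (-2/3)·v^4 + o(v^4), and the limit is (-2/3)/(1) = -2/3.

-2/3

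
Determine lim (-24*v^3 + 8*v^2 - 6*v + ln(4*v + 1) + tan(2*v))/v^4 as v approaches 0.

Substitution gives 0/0 (the numerator vanishes to order 4).
Expand each term to order v^4: the coefficient of v^4 in tan(2v) is 0 and in ln(1 + 4v) is -64.
Lower-order terms cancel with the polynomial part, so the numerator is (-64)·v^4 + o(v^4), and the limit is (-64)/(1) = -64.

-64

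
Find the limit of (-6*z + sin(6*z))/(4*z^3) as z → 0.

-9

Direct substitution gives 0/0.
Apply L'Hôpital: lim (6*cos(6*z) - 6)/(12*z^2), still 0/0.
Apply L'Hôpital: lim (-36*sin(6*z))/(24*z), still 0/0.
After 3 applications of L'Hôpital's rule the quotient is (-216*cos(6*z))/(24); substituting z = 0 gives -9.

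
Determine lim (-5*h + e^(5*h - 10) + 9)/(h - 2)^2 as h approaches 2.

Direct substitution gives 0/0.
Apply L'Hôpital: lim (5*e^(5*h - 10) - 5)/(2*h - 4), still 0/0.
After 2 applications of L'Hôpital's rule the quotient is (25*e^(5*h - 10))/(2); substituting h = 2 gives 25/2.

25/2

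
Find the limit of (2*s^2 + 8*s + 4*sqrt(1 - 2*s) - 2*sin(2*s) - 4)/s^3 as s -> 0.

2/3

Substitution gives 0/0 (the numerator vanishes to order 3).
Expand each term to order s^3: the coefficient of s^3 in -2·sin(2s) is 8/3 and in 4·√(1 - 2s) is -2.
Lower-order terms cancel with the polynomial part, so the numerator is (2/3)·s^3 + o(s^3), and the limit is (2/3)/(1) = 2/3.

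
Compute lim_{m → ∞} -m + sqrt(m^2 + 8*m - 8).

This has the form ∞ − ∞. Multiply and divide by the conjugate √(m^2 + 8*m - 8) + m.
That gives (8m - 8) / (√(m^2 + 8*m - 8) + m).
Divide numerator and denominator by m: the limit is 8/(2·1) = 4.

4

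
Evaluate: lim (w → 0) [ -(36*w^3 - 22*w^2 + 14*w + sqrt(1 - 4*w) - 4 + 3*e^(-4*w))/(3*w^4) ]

Substitution gives 0/0; apply L'Hôpital's rule 4 times.
After differentiating numerator and denominator 4 times the quotient is (768*e^(-4*w) - 240/(1 - 4*w)^(7/2))/(-72); at w = 0 this is -22/3.

-22/3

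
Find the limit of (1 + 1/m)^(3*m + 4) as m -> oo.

The base → 1 and the exponent → ∞: a 1^∞ form.
Take logarithms: (3m + 4)·ln(1 + 1/m). Since ln(1+u) ~ u for small u, this behaves like (3m)·(1/m) → 3.
So the limit is e^(3).

e^(3)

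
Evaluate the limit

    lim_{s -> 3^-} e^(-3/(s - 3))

As s → 3⁻, -3/(s - 3) → +∞, so e^(-3/(s - 3)) → ∞.

∞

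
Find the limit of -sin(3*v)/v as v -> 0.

-3

Substitution gives 0/0.
Write it as (3/(-1))·sin(3v)/(3v); since sin(u)/u → 1, the limit is -3.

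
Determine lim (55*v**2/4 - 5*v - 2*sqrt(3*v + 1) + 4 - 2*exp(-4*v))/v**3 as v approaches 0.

Substitution gives 0/0; apply L'Hôpital's rule 3 times.
After differentiating numerator and denominator 3 times the quotient is (128*e^(-4*v) - 81/(4*(3*v + 1)^(5/2)))/(6); at v = 0 this is 431/24.

431/24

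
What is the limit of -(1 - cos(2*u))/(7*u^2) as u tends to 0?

Substitution gives 0/0.
Use (1 − cos θ)/θ² → 1/2 with θ = 2u: the limit is 2²/(2·(-7)) = -2/7.

-2/7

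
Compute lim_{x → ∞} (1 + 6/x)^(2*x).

Let L be the limit and take ln: ln L = lim (2x)·ln(1 + 6/x) = lim (2x)·(6/x + O(1/x²)) = 12.
Hence L = e^(12).

e^(12)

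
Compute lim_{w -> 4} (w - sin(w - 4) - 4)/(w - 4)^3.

Direct substitution gives 0/0.
Apply L'Hôpital: lim (1 - cos(w - 4))/(3*(w - 4)^2), still 0/0.
Apply L'Hôpital: lim (sin(w - 4))/(6*w - 24), still 0/0.
After 3 applications of L'Hôpital's rule the quotient is (cos(w - 4))/(6); substituting w = 4 gives 1/6.

1/6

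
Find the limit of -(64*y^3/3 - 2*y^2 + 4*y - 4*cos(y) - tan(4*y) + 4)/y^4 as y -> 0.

1/6

Substitution gives 0/0; apply L'Hôpital's rule 4 times.
After differentiating numerator and denominator 4 times the quotient is (-4*cos(y) - 6144*tan(4*y)^5 - 10240*tan(4*y)^3 - 4096*tan(4*y))/(-24); at y = 0 this is 1/6.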